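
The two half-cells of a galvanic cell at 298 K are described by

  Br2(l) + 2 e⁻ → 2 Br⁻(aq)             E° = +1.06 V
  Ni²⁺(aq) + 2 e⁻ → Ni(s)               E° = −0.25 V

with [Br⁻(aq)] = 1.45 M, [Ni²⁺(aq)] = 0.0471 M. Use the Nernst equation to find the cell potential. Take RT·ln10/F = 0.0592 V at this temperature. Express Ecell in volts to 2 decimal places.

Since E°(Br₂/Br⁻) > E°(Ni²⁺/Ni), Br₂/Br⁻ serves as the cathode.
The standard potential is +1.06 − (−0.25) = +1.31 V and the balanced reaction transfers n = 2 electrons.
For the overall reaction Br2(l) + Ni(s) → 2 Br⁻(aq) + Ni²⁺(aq), Q = [Br⁻(aq)]^2·[Ni²⁺(aq)] = 0.099, giving log Q = −1.004.
Applying E = E° − (RT ln10/nF)·log Q gives +1.31 − (0.0592/2)(−1.004) = +1.34 V.

+1.34 V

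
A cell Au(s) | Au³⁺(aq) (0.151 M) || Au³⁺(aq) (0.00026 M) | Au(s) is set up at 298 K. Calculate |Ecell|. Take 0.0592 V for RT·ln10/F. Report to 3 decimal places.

0.055 V

For a concentration cell E°cell = 0, since both electrodes use the same couple.
The compartment with the higher Au³⁺(aq) concentration (0.151 M) acts as the cathode; ions are reduced there and produced at the dilute (0.00026 M) anode.
With n = 3, Ecell = −(0.0592/3)·log([dilute]/[conc]) = −(0.0592/3)·log(0.00026/0.151) = +0.055 V.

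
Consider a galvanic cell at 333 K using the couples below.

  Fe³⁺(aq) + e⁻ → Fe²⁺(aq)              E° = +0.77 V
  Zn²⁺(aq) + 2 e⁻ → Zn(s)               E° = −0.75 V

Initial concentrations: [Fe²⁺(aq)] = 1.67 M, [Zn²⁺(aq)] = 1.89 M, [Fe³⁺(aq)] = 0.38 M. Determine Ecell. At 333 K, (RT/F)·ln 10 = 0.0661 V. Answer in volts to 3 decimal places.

Since E°(Fe³⁺/Fe²⁺) > E°(Zn²⁺/Zn), Fe³⁺/Fe²⁺ serves as the cathode.
The standard potential is +0.77 − (−0.75) = +1.52 V and the balanced reaction transfers n = 2 electrons.
Balancing gives 2 Fe³⁺(aq) + Zn(s) → 2 Fe²⁺(aq) + Zn²⁺(aq); hence Q = ([Fe²⁺(aq)]^2·[Zn²⁺(aq)]) / [Fe³⁺(aq)]^2 = 36.5 (log Q = 1.562).
Applying E = E° − (RT ln10/nF)·log Q gives +1.52 − (0.0661/2)(1.562) = +1.468 V.

+1.468 V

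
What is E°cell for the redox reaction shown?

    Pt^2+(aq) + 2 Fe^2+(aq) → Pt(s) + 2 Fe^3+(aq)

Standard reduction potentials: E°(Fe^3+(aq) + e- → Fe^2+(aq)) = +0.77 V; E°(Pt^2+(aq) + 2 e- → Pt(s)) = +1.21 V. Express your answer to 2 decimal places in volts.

Pt^2+(aq) gains electrons, so the Pt²⁺/Pt couple is the cathode; the Fe³⁺/Fe²⁺ couple is the anode.
E°cell = E°(cathode) − E°(anode) = +1.21 − (+0.77) = +0.44 V.

+0.44 V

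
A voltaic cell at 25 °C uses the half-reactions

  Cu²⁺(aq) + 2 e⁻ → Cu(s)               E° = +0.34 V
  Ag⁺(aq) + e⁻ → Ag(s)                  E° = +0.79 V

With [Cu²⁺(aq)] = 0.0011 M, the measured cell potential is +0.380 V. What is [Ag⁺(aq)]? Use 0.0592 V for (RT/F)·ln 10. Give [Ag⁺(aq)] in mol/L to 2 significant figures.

0.0022 M

With Ag⁺/Ag at the cathode and Cu²⁺/Cu at the anode, E°cell = +0.79 − (+0.34) = +0.45 V (n = 2).
From the Nernst equation, log Q = n(E° − E)/0.0592 = 2·(+0.45 − (+0.380))/0.0592 = 2.365.
Balancing electrons gives 2 Ag⁺(aq) + Cu(s) → 2 Ag(s) + Cu²⁺(aq); thus Q = [Cu²⁺(aq)] / [Ag⁺(aq)]^2.
Isolating [Ag⁺(aq)] in Q = 10^{2.365} yields log [Ag⁺(aq)] = −2.662, i.e. 0.0022 M.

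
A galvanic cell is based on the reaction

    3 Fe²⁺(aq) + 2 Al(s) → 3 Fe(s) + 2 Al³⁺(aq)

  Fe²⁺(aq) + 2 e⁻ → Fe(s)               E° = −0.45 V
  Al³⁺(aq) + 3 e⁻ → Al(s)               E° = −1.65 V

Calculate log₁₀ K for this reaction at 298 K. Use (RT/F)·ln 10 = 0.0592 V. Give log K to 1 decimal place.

log K = 121.6

The Fe²⁺/Fe couple is reduced (cathode); E°cell = −0.45 − (−1.65) = +1.20 V with n = 6.
At equilibrium E = 0, so log K = nE°cell / 0.0592 = (6)(+1.20) / 0.0592 = 121.6.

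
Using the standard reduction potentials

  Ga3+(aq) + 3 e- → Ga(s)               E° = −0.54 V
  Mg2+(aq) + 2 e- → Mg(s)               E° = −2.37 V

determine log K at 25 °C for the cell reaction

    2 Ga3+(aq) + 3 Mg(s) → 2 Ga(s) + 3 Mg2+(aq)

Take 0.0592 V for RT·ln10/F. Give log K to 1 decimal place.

log K = 185.5

The Ga³⁺/Ga couple is reduced (cathode); E°cell = −0.54 − (−2.37) = +1.83 V with n = 6.
At equilibrium E = 0, so log K = nE°cell / 0.0592 = (6)(+1.83) / 0.0592 = 185.5.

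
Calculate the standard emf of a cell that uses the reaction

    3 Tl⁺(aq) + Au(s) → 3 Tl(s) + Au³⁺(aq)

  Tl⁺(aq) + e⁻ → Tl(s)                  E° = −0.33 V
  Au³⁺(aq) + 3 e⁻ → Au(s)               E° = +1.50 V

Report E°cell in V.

Tl⁺(aq) gains electrons, so the Tl⁺/Tl couple is the cathode; the Au³⁺/Au couple is the anode.
E°cell = E°(cathode) − E°(anode) = −0.33 − (+1.50) = −1.83 V.

−1.83 V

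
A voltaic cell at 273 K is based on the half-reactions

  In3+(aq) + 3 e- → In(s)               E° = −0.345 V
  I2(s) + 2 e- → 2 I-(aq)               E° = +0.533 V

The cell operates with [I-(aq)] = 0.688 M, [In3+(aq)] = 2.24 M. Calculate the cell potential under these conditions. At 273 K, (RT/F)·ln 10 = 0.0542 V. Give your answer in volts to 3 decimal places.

+0.880 V

The I₂/I⁻ couple has the more positive E°, so it is the cathode; In³⁺/In is the anode.
The standard potential is +0.533 − (−0.345) = +0.878 V and the balanced reaction transfers n = 6 electrons.
Balancing gives 3 I2(s) + 2 In(s) → 6 I-(aq) + 2 In3+(aq); hence Q = [I-(aq)]^6·[In3+(aq)]^2 = 0.532 (log Q = −0.274).
E = E° − (0.0542/n)·log Q = +0.878 − (0.0542/6)(−0.274) = +0.880 V.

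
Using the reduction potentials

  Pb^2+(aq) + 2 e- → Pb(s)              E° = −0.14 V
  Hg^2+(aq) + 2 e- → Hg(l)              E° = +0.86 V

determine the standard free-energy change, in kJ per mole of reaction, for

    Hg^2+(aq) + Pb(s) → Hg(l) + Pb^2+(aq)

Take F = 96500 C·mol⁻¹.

−193 kJ/mol

In the reaction as written Hg^2+(aq) is reduced, so the Hg²⁺/Hg couple is the cathode and Pb²⁺/Pb is the anode.
E°cell = +0.86 − (−0.14) = +1.00 V; balancing electrons gives n = 2.
ΔG° = −nFE°cell = −(2)(96500)(+1.00) J/mol = −193 kJ/mol.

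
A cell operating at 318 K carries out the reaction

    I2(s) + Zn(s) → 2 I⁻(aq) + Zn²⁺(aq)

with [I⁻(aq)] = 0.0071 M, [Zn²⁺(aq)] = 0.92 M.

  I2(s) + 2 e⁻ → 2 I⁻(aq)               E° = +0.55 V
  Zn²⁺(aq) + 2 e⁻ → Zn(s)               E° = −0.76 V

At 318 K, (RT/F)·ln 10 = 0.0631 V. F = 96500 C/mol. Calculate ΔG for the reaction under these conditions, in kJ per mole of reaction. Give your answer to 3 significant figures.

The standard cell potential is +0.55 − (−0.76) = +1.31 V, with n = 2 electrons in the balanced equation.
Q = [I⁻(aq)]^2·[Zn²⁺(aq)] = 4.64×10^−5, so log Q = −4.334 and E = +1.31 − (0.0631/2)(−4.334) = +1.4467 V.
Finally ΔG = −nFE = −(2)(96500 C/mol)(+1.4467 V) = −279 kJ/mol.

−279 kJ/mol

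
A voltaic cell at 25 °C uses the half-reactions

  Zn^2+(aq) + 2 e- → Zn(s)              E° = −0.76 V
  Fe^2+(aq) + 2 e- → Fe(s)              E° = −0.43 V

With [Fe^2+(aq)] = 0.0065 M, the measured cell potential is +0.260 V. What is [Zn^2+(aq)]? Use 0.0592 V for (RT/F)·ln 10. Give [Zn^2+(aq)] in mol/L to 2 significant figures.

1.5 M

The Fe²⁺/Fe couple has the larger reduction potential, so it is the cathode: E°cell = −0.43 − (−0.76) = +0.33 V and n = 2.
Since E = E° − (0.0592/n)·log Q, log Q = n(E° − E)/0.0592 = 2.365.
The balanced reaction is Fe^2+(aq) + Zn(s) → Fe(s) + Zn^2+(aq), so Q = [Zn^2+(aq)] / [Fe^2+(aq)].
Isolating [Zn^2+(aq)] in Q = 10^{2.365} yields log [Zn^2+(aq)] = 0.178, i.e. 1.5 M.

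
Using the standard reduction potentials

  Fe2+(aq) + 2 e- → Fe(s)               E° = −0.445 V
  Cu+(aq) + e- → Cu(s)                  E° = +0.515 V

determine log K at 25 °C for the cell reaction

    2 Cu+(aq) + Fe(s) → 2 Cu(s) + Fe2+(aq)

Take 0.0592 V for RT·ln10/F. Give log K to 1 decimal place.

The Cu⁺/Cu couple is reduced (cathode); E°cell = +0.515 − (−0.445) = +0.960 V with n = 2.
At equilibrium E = 0, so log K = nE°cell / 0.0592 = (2)(+0.960) / 0.0592 = 32.4.

log K = 32.4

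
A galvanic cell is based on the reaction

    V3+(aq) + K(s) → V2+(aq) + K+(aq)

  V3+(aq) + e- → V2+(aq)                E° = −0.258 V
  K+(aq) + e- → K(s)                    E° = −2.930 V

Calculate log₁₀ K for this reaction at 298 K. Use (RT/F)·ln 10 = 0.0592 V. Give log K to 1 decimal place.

The V³⁺/V²⁺ couple is reduced (cathode); E°cell = −0.258 − (−2.930) = +2.672 V with n = 1.
At equilibrium E = 0, so log K = nE°cell / 0.0592 = (1)(+2.672) / 0.0592 = 45.1.

log K = 45.1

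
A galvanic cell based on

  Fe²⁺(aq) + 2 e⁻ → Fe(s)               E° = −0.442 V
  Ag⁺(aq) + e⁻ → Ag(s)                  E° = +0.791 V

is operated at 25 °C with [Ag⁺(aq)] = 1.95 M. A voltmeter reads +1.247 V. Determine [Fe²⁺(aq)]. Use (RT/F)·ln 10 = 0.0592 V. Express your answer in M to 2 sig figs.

Ag⁺/Ag is the cathode (higher E°); E°cell = +0.791 − (−0.442) = +1.233 V with n = 2.
Since E = E° − (0.0592/n)·log Q, log Q = n(E° − E)/0.0592 = −0.473.
Balancing electrons gives 2 Ag⁺(aq) + Fe(s) → 2 Ag(s) + Fe²⁺(aq); thus Q = [Fe²⁺(aq)] / [Ag⁺(aq)]^2.
Substituting the known concentrations and solving, log [Fe²⁺(aq)] = 0.107 and [Fe²⁺(aq)] = 1.3 M.

1.3 M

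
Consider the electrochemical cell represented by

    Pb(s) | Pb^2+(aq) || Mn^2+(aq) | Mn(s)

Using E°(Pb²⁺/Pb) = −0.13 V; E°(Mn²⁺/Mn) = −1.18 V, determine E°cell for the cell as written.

−1.05 V

By convention the left-hand electrode in cell notation is the anode (oxidation) and the right-hand electrode is the cathode (reduction).
E°cell = E°(right) − E°(left) = −1.18 − (−0.13) = −1.05 V.
The negative sign shows that, as written, the cell would require an external voltage to drive the reaction.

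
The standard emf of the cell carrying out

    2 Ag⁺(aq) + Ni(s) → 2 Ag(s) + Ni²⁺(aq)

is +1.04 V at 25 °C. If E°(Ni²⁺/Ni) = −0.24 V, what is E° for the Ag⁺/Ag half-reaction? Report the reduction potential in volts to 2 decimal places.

In the reaction as written the Ag⁺/Ag couple is reduced (cathode) and Ni²⁺/Ni is oxidized (anode), so E°cell = E°(Ag⁺/Ag) − E°(Ni²⁺/Ni).
E°(Ag⁺/Ag) = E°cell + E°(anode) = +1.04 + (−0.24) = +0.80 V.

+0.80 V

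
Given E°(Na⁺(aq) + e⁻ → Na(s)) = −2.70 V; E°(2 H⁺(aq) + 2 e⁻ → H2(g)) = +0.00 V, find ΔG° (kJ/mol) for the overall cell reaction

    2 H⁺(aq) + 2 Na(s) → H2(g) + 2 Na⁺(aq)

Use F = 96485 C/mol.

−521 kJ/mol

In the reaction as written H⁺(aq) is reduced, so the 2H⁺/H₂ couple is the cathode and Na⁺/Na is the anode.
E°cell = +0.00 − (−2.70) = +2.70 V; balancing electrons gives n = 2.
ΔG° = −nFE°cell = −(2)(96485)(+2.70) J/mol = −521 kJ/mol.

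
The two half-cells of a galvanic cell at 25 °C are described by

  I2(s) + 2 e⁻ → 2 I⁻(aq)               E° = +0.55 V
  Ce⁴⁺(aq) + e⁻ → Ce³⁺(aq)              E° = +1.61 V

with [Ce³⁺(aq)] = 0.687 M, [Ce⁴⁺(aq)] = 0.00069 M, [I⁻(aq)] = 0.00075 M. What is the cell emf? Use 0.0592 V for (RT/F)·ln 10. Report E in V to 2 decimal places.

+0.70 V

Ce⁴⁺/Ce³⁺ is reduced (cathode, E° = +1.61 V) and I₂/I⁻ is oxidized (anode).
E°cell = +1.61 − (+0.55) = +1.06 V, with n = 2 electrons transferred.
The balanced reaction is 2 Ce⁴⁺(aq) + 2 I⁻(aq) → 2 Ce³⁺(aq) + I2(s), so Q = [Ce³⁺(aq)]^2 / ([Ce⁴⁺(aq)]^2·[I⁻(aq)]^2) = 1.76×10^12 and log Q = 12.246.
E = E° − (0.0592/n)·log Q = +1.06 − (0.0592/2)(12.246) = +0.70 V.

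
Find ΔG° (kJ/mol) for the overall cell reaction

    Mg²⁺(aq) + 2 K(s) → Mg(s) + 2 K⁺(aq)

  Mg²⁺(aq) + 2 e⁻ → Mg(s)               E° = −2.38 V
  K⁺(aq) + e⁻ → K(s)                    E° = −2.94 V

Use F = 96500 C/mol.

In the reaction as written Mg²⁺(aq) is reduced, so the Mg²⁺/Mg couple is the cathode and K⁺/K is the anode.
E°cell = −2.38 − (−2.94) = +0.56 V; balancing electrons gives n = 2.
ΔG° = −nFE°cell = −(2)(96500)(+0.56) J/mol = −108 kJ/mol.

−108 kJ/mol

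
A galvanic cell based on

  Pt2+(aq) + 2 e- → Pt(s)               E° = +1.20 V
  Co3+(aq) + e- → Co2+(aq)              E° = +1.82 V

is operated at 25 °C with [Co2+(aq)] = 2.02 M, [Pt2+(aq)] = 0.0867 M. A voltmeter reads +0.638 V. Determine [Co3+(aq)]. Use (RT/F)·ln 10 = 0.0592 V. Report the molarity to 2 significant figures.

1.2 M

With Co³⁺/Co²⁺ at the cathode and Pt²⁺/Pt at the anode, E°cell = +1.82 − (+1.20) = +0.62 V (n = 2).
Rearranging E = E° − (0.0592/n)·log Q gives log Q = 2(+0.62 − (+0.638))/0.0592 = −0.608.
For 2 Co3+(aq) + Pt(s) → 2 Co2+(aq) + Pt2+(aq), the reaction quotient is Q = ([Co2+(aq)]^2·[Pt2+(aq)]) / [Co3+(aq)]^2.
Solving for the unknown gives log [Co3+(aq)] = 0.078, so [Co3+(aq)] ≈ 1.2 M.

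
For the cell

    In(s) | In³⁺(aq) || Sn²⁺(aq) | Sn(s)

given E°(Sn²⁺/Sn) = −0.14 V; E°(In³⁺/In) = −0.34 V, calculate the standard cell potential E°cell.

+0.20 V

By convention the left-hand electrode in cell notation is the anode (oxidation) and the right-hand electrode is the cathode (reduction).
E°cell = E°(right) − E°(left) = −0.14 − (−0.34) = +0.20 V.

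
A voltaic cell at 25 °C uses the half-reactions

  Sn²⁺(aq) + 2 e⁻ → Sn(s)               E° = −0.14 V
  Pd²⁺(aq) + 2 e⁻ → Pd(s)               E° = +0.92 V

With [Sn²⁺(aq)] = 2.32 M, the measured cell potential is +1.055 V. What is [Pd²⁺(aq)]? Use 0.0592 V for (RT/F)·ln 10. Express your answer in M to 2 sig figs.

1.6 M

The Pd²⁺/Pd couple has the larger reduction potential, so it is the cathode: E°cell = +0.92 − (−0.14) = +1.06 V and n = 2.
Since E = E° − (0.0592/n)·log Q, log Q = n(E° − E)/0.0592 = 0.169.
The balanced reaction is Pd²⁺(aq) + Sn(s) → Pd(s) + Sn²⁺(aq), so Q = [Sn²⁺(aq)] / [Pd²⁺(aq)].
Solving for the unknown gives log [Pd²⁺(aq)] = 0.196, so [Pd²⁺(aq)] ≈ 1.6 M.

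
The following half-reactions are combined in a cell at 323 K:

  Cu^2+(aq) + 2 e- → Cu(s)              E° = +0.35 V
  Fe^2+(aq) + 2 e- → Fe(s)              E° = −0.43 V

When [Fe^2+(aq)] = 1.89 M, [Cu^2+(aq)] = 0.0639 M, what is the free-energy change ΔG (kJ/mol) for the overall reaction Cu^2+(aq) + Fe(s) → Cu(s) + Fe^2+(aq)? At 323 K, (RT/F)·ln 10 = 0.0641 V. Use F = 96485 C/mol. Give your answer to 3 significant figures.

With Cu²⁺/Cu reduced at the cathode, E°cell = +0.35 − (−0.43) = +0.78 V and n = 2.
Here Q = [Fe^2+(aq)] / [Cu^2+(aq)] = 29.6 (log Q = 1.471), giving E = +0.78 − (0.0641/2)·(1.471) = +0.7329 V.
Then ΔG = −nFE = −2 × 96485 × +0.7329 J/mol = −141 kJ/mol.

−141 kJ/mol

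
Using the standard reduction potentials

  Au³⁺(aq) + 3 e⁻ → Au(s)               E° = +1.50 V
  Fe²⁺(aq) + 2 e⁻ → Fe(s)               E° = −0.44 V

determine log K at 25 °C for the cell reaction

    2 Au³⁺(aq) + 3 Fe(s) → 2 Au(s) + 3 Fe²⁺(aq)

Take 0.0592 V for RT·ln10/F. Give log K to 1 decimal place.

log K = 196.6

The Au³⁺/Au couple is reduced (cathode); E°cell = +1.50 − (−0.44) = +1.94 V with n = 6.
At equilibrium E = 0, so log K = nE°cell / 0.0592 = (6)(+1.94) / 0.0592 = 196.6.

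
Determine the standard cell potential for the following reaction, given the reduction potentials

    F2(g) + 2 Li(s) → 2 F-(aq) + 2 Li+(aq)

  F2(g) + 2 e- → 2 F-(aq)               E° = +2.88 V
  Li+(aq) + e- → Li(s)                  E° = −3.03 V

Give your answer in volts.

F2(g) gains electrons, so the F₂/F⁻ couple is the cathode; the Li⁺/Li couple is the anode.
E°cell = E°(cathode) − E°(anode) = +2.88 − (−3.03) = +5.91 V.

+5.91 V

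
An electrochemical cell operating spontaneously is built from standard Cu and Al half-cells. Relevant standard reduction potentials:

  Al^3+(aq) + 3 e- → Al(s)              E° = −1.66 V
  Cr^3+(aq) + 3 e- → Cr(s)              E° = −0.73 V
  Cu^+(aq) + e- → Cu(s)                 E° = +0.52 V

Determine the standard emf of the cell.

+2.18 V

The Cu⁺/Cu couple has the higher E°, so Cu ion is reduced (cathode) and Al is oxidized (anode).
E°cell = E°(cathode) − E°(anode) = +0.52 − (−1.66) = +2.18 V.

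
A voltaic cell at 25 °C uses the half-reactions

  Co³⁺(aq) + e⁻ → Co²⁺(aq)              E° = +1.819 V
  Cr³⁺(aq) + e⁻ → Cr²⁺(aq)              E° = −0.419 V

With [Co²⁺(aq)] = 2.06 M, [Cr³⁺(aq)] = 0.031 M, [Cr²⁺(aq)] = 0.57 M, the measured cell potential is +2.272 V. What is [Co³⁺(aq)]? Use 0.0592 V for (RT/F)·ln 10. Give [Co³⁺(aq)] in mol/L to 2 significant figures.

The Co³⁺/Co²⁺ couple has the larger reduction potential, so it is the cathode: E°cell = +1.819 − (−0.419) = +2.238 V and n = 1.
Since E = E° − (0.0592/n)·log Q, log Q = n(E° − E)/0.0592 = −0.574.
For Co³⁺(aq) + Cr²⁺(aq) → Co²⁺(aq) + Cr³⁺(aq), the reaction quotient is Q = ([Co²⁺(aq)]·[Cr³⁺(aq)]) / ([Co³⁺(aq)]·[Cr²⁺(aq)]).
Isolating [Co³⁺(aq)] in Q = 10^{−0.574} yields log [Co³⁺(aq)] = −0.377, i.e. 0.42 M.

0.42 M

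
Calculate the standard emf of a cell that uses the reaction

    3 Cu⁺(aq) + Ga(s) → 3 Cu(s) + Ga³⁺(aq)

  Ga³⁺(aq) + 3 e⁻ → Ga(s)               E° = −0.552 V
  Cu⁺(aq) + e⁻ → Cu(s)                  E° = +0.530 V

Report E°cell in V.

In the reaction as written, Cu⁺(aq) is reduced (cathode) and Ga³⁺(aq) is produced by oxidation at the anode.
E°cell = E°(cathode) − E°(anode) = +0.530 − (−0.552) = +1.082 V.

+1.082 V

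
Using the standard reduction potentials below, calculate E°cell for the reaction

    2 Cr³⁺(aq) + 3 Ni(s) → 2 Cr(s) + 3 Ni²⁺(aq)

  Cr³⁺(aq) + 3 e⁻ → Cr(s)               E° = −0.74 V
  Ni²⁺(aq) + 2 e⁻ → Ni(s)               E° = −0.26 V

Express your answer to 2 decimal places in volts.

−0.48 V

In the reaction as written, Cr³⁺(aq) is reduced (cathode) and Ni²⁺(aq) is produced by oxidation at the anode.
E°cell = E°(cathode) − E°(anode) = −0.74 − (−0.26) = −0.48 V.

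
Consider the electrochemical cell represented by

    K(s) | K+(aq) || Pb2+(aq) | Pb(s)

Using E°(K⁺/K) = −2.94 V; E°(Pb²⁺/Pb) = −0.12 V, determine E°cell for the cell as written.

By convention the left-hand electrode in cell notation is the anode (oxidation) and the right-hand electrode is the cathode (reduction).
E°cell = E°(right) − E°(left) = −0.12 − (−2.94) = +2.82 V.

+2.82 V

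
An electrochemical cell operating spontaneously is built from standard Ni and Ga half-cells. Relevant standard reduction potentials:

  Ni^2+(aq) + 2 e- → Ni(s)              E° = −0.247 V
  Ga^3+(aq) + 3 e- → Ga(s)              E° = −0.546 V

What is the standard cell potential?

+0.299 V

Of the two couples in this cell, the one with the more positive reduction potential is reduced at the cathode: here that is Ni²⁺/Ni (−0.247 V); Ga³⁺/Ga (−0.546 V) is the anode.
E°cell = E°(cathode) − E°(anode) = −0.247 − (−0.546) = +0.299 V.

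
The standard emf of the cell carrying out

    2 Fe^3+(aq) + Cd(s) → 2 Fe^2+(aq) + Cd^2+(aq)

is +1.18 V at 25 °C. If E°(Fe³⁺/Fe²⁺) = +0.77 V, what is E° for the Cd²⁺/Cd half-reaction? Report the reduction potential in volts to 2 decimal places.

−0.41 V

In the reaction as written the Fe³⁺/Fe²⁺ couple is reduced (cathode) and Cd²⁺/Cd is oxidized (anode), so E°cell = E°(Fe³⁺/Fe²⁺) − E°(Cd²⁺/Cd).
E°(Cd²⁺/Cd) = E°(cathode) − E°cell = +0.77 − (+1.18) = −0.41 V.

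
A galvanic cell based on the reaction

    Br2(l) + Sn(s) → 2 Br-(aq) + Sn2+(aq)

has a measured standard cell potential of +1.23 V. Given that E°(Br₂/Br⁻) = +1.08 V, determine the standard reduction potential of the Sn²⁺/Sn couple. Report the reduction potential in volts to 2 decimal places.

In the reaction as written the Br₂/Br⁻ couple is reduced (cathode) and Sn²⁺/Sn is oxidized (anode), so E°cell = E°(Br₂/Br⁻) − E°(Sn²⁺/Sn).
E°(Sn²⁺/Sn) = E°(cathode) − E°cell = +1.08 − (+1.23) = −0.15 V.

−0.15 V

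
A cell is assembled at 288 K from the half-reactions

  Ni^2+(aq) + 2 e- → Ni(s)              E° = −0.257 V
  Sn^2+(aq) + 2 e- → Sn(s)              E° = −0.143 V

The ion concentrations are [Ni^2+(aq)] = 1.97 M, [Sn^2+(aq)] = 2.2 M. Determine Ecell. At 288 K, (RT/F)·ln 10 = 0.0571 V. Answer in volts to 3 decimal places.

+0.115 V

The Sn²⁺/Sn couple has the more positive E°, so it is the cathode; Ni²⁺/Ni is the anode.
E°cell = −0.143 − (−0.257) = +0.114 V, with n = 2 electrons transferred.
For the overall reaction Sn^2+(aq) + Ni(s) → Sn(s) + Ni^2+(aq), Q = [Ni^2+(aq)] / [Sn^2+(aq)] = 0.895, giving log Q = −0.048.
By the Nernst equation, E = +0.114 − (0.0571/2)·(−0.048) = +0.115 V.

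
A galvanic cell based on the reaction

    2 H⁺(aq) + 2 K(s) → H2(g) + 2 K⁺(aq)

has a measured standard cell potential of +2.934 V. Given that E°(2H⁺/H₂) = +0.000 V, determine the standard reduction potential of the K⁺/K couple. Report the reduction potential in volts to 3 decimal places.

−2.934 V

In the reaction as written the 2H⁺/H₂ couple is reduced (cathode) and K⁺/K is oxidized (anode), so E°cell = E°(2H⁺/H₂) − E°(K⁺/K).
E°(K⁺/K) = E°(cathode) − E°cell = +0.000 − (+2.934) = −2.934 V.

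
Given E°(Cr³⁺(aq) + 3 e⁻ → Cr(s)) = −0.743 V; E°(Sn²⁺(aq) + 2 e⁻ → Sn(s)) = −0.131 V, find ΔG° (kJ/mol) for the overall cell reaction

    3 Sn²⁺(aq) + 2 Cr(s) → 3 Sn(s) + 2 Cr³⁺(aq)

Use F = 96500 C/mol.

In the reaction as written Sn²⁺(aq) is reduced, so the Sn²⁺/Sn couple is the cathode and Cr³⁺/Cr is the anode.
E°cell = −0.131 − (−0.743) = +0.612 V; balancing electrons gives n = 6.
ΔG° = −nFE°cell = −(6)(96500)(+0.612) J/mol = −354 kJ/mol.

−354 kJ/mol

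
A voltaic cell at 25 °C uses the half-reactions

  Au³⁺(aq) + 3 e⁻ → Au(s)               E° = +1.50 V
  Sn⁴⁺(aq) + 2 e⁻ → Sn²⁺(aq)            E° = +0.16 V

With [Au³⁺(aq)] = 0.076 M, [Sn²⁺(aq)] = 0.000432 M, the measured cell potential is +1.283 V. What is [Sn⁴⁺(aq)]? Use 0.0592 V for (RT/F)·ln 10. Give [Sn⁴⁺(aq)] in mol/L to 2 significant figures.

0.0065 M

With Au³⁺/Au at the cathode and Sn⁴⁺/Sn²⁺ at the anode, E°cell = +1.50 − (+0.16) = +1.34 V (n = 6).
From the Nernst equation, log Q = n(E° − E)/0.0592 = 6·(+1.34 − (+1.283))/0.0592 = 5.777.
The balanced reaction is 2 Au³⁺(aq) + 3 Sn²⁺(aq) → 2 Au(s) + 3 Sn⁴⁺(aq), so Q = [Sn⁴⁺(aq)]^3 / ([Au³⁺(aq)]^2·[Sn²⁺(aq)]^3).
Solving for the unknown gives log [Sn⁴⁺(aq)] = −2.185, so [Sn⁴⁺(aq)] ≈ 0.0065 M.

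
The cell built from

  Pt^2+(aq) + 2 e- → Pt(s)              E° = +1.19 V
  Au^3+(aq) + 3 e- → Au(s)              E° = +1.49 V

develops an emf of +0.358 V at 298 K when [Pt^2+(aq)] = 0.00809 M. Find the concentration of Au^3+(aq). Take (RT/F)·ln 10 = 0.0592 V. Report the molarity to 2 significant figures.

0.63 M

With Au³⁺/Au at the cathode and Pt²⁺/Pt at the anode, E°cell = +1.49 − (+1.19) = +0.30 V (n = 6).
Rearranging E = E° − (0.0592/n)·log Q gives log Q = 6(+0.30 − (+0.358))/0.0592 = −5.878.
The balanced reaction is 2 Au^3+(aq) + 3 Pt(s) → 2 Au(s) + 3 Pt^2+(aq), so Q = [Pt^2+(aq)]^3 / [Au^3+(aq)]^2.
Substituting the known concentrations and solving, log [Au^3+(aq)] = −0.199 and [Au^3+(aq)] = 0.63 M.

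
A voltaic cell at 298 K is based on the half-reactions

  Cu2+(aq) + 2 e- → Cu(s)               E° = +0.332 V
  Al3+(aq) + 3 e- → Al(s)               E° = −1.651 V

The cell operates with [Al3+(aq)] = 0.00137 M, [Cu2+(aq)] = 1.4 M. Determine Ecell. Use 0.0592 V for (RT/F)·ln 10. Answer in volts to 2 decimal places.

+2.04 V

The Cu²⁺/Cu couple has the more positive E°, so it is the cathode; Al³⁺/Al is the anode.
The standard potential is +0.332 − (−1.651) = +1.983 V and the balanced reaction transfers n = 6 electrons.
The balanced reaction is 3 Cu2+(aq) + 2 Al(s) → 3 Cu(s) + 2 Al3+(aq), so Q = [Al3+(aq)]^2 / [Cu2+(aq)]^3 = 6.84×10^−7 and log Q = −6.165.
E = E° − (0.0592/n)·log Q = +1.983 − (0.0592/6)(−6.165) = +2.04 V.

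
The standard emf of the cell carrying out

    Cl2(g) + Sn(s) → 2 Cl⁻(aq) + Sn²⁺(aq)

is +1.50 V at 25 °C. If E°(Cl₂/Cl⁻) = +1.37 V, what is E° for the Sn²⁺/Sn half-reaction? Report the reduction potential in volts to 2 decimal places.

In the reaction as written the Cl₂/Cl⁻ couple is reduced (cathode) and Sn²⁺/Sn is oxidized (anode), so E°cell = E°(Cl₂/Cl⁻) − E°(Sn²⁺/Sn).
E°(Sn²⁺/Sn) = E°(cathode) − E°cell = +1.37 − (+1.50) = −0.13 V.

−0.13 V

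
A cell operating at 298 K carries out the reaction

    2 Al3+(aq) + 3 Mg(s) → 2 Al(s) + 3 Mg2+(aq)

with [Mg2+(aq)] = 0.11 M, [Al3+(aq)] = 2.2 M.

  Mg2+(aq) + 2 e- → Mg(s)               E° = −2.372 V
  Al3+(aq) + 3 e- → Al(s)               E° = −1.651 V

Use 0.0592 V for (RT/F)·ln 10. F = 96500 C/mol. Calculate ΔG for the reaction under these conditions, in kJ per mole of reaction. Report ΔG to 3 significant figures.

−438 kJ/mol

The standard cell potential is −1.651 − (−2.372) = +0.721 V, with n = 6 electrons in the balanced equation.
Q = [Mg2+(aq)]^3 / [Al3+(aq)]^2 = 0.000275, so log Q = −3.561 and E = +0.721 − (0.0592/6)(−3.561) = +0.7561 V.
ΔG = −nFE = −(6)(96500)(+0.7561) J/mol = −438 kJ/mol.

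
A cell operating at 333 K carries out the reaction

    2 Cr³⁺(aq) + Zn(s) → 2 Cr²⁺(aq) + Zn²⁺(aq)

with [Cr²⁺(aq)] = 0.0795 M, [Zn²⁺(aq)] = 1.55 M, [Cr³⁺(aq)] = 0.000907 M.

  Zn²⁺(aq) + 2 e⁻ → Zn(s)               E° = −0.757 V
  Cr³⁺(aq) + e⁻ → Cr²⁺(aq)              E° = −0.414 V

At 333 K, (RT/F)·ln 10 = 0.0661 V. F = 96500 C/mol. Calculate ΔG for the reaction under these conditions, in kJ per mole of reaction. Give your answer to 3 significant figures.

−40.2 kJ/mol

With Cr³⁺/Cr²⁺ reduced at the cathode, E°cell = −0.414 − (−0.757) = +0.343 V and n = 2.
Here Q = ([Cr²⁺(aq)]^2·[Zn²⁺(aq)]) / [Cr³⁺(aq)]^2 = 1.19×10^4 (log Q = 4.076), giving E = +0.343 − (0.0661/2)·(4.076) = +0.2083 V.
ΔG = −nFE = −(2)(96500)(+0.2083) J/mol = −40.2 kJ/mol.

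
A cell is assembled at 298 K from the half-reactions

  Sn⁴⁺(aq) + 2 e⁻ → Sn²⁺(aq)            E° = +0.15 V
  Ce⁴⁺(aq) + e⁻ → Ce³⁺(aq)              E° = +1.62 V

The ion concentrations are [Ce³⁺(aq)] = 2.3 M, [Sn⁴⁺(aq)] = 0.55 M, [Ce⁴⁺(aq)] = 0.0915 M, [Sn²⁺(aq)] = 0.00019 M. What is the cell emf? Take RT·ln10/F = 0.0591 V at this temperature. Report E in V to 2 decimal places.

+1.28 V

The Ce⁴⁺/Ce³⁺ couple has the more positive E°, so it is the cathode; Sn⁴⁺/Sn²⁺ is the anode.
E°cell = +1.62 − (+0.15) = +1.47 V, with n = 2 electrons transferred.
For the overall reaction 2 Ce⁴⁺(aq) + Sn²⁺(aq) → 2 Ce³⁺(aq) + Sn⁴⁺(aq), Q = ([Ce³⁺(aq)]^2·[Sn⁴⁺(aq)]) / ([Ce⁴⁺(aq)]^2·[Sn²⁺(aq)]) = 1.83×10^6, giving log Q = 6.262.
Applying E = E° − (RT ln10/nF)·log Q gives +1.47 − (0.0591/2)(6.262) = +1.28 V.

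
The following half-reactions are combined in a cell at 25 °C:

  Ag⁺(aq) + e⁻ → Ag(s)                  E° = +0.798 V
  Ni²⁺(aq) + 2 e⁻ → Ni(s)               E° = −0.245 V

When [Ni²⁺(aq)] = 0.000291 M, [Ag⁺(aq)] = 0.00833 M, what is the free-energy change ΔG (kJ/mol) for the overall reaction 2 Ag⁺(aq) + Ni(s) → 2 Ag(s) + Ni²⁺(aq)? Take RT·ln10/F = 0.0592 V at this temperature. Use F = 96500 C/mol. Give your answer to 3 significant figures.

E°cell = +0.798 − (−0.245) = +1.043 V; the balanced reaction transfers n = 2 electrons.
Q = [Ni²⁺(aq)] / [Ag⁺(aq)]^2 = 4.19, so log Q = 0.623 and E = +1.043 − (0.0592/2)(0.623) = +1.0246 V.
ΔG = −nFE = −(2)(96500)(+1.0246) J/mol = −198 kJ/mol.

−198 kJ/mol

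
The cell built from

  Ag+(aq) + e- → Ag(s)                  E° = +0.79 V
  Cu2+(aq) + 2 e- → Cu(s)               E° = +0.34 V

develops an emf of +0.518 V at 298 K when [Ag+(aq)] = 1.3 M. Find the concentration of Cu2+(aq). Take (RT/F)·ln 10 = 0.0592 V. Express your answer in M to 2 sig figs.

With Ag⁺/Ag at the cathode and Cu²⁺/Cu at the anode, E°cell = +0.79 − (+0.34) = +0.45 V (n = 2).
Rearranging E = E° − (0.0592/n)·log Q gives log Q = 2(+0.45 − (+0.518))/0.0592 = −2.297.
For 2 Ag+(aq) + Cu(s) → 2 Ag(s) + Cu2+(aq), the reaction quotient is Q = [Cu2+(aq)] / [Ag+(aq)]^2.
Isolating [Cu2+(aq)] in Q = 10^{−2.297} yields log [Cu2+(aq)] = −2.069, i.e. 0.0085 M.

0.0085 M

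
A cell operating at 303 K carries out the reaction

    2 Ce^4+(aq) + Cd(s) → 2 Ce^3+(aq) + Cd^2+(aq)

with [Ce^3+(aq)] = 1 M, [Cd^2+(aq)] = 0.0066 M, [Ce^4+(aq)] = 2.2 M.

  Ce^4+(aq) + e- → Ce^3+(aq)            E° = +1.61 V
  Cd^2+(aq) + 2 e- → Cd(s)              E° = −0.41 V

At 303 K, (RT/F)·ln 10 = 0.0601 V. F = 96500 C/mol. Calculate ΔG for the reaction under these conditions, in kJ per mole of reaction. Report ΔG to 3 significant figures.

−406 kJ/mol

E°cell = +1.61 − (−0.41) = +2.02 V; the balanced reaction transfers n = 2 electrons.
The reaction quotient is ([Ce^3+(aq)]^2·[Cd^2+(aq)]) / [Ce^4+(aq)]^2 = 0.00136; by Nernst, E = +2.02 − (0.0601/2)(−2.865) = +2.1061 V.
Then ΔG = −nFE = −2 × 96500 × +2.1061 J/mol = −406 kJ/mol.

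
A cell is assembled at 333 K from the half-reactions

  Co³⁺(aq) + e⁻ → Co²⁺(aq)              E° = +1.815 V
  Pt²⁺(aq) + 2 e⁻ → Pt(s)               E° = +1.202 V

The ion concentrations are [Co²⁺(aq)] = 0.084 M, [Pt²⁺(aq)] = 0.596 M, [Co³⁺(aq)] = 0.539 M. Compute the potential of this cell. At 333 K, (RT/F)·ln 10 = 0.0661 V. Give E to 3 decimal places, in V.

Since E°(Co³⁺/Co²⁺) > E°(Pt²⁺/Pt), Co³⁺/Co²⁺ serves as the cathode.
E°cell = E°cat − E°an = +1.815 − (+1.202) = +0.613 V; n = 2.
The balanced reaction is 2 Co³⁺(aq) + Pt(s) → 2 Co²⁺(aq) + Pt²⁺(aq), so Q = ([Co²⁺(aq)]^2·[Pt²⁺(aq)]) / [Co³⁺(aq)]^2 = 0.0145 and log Q = −1.839.
Applying E = E° − (RT ln10/nF)·log Q gives +0.613 − (0.0661/2)(−1.839) = +0.674 V.

+0.674 V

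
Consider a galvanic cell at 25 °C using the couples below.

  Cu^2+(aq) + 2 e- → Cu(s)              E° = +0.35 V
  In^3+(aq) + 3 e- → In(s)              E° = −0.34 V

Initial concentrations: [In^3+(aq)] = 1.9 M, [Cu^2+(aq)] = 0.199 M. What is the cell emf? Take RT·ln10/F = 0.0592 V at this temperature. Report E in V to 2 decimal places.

The Cu²⁺/Cu couple has the more positive E°, so it is the cathode; In³⁺/In is the anode.
The standard potential is +0.35 − (−0.34) = +0.69 V and the balanced reaction transfers n = 6 electrons.
Balancing gives 3 Cu^2+(aq) + 2 In(s) → 3 Cu(s) + 2 In^3+(aq); hence Q = [In^3+(aq)]^2 / [Cu^2+(aq)]^3 = 458 (log Q = 2.661).
Applying E = E° − (RT ln10/nF)·log Q gives +0.69 − (0.0592/6)(2.661) = +0.66 V.

+0.66 V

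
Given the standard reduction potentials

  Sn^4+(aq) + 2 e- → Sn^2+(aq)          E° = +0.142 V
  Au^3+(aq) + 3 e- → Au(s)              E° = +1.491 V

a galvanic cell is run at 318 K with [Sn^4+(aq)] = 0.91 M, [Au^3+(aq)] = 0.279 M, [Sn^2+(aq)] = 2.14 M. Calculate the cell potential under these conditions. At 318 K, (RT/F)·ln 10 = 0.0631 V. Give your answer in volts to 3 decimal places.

+1.349 V

The Au³⁺/Au couple has the more positive E°, so it is the cathode; Sn⁴⁺/Sn²⁺ is the anode.
The standard potential is +1.491 − (+0.142) = +1.349 V and the balanced reaction transfers n = 6 electrons.
Balancing gives 2 Au^3+(aq) + 3 Sn^2+(aq) → 2 Au(s) + 3 Sn^4+(aq); hence Q = [Sn^4+(aq)]^3 / ([Au^3+(aq)]^2·[Sn^2+(aq)]^3) = 0.988 (log Q = −0.005).
Applying E = E° − (RT ln10/nF)·log Q gives +1.349 − (0.0631/6)(−0.005) = +1.349 V.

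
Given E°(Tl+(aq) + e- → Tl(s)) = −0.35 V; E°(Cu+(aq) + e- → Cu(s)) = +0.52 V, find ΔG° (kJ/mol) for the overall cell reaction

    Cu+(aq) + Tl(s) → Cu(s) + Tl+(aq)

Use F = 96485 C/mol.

In the reaction as written Cu+(aq) is reduced, so the Cu⁺/Cu couple is the cathode and Tl⁺/Tl is the anode.
E°cell = +0.52 − (−0.35) = +0.87 V; balancing electrons gives n = 1.
ΔG° = −nFE°cell = −(1)(96485)(+0.87) J/mol = −83.9 kJ/mol.

−83.9 kJ/mol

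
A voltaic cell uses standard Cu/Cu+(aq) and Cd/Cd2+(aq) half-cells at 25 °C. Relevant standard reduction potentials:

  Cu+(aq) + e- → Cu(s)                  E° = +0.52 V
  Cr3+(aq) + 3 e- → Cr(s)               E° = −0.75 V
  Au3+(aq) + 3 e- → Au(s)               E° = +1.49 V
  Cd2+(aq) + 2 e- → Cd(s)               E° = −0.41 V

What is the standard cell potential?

Of the two couples in this cell, the one with the more positive reduction potential is reduced at the cathode: here that is Cu⁺/Cu (+0.52 V); Cd²⁺/Cd (−0.41 V) is the anode.
E°cell = E°(cathode) − E°(anode) = +0.52 − (−0.41) = +0.93 V.

+0.93 V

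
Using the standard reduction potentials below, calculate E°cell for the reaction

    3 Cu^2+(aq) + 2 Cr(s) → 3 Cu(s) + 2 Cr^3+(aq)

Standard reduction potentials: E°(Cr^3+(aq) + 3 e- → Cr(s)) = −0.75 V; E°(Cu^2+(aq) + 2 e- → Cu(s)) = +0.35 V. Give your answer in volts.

+1.10 V

Cu^2+(aq) gains electrons, so the Cu²⁺/Cu couple is the cathode; the Cr³⁺/Cr couple is the anode.
E°cell = E°(cathode) − E°(anode) = +0.35 − (−0.75) = +1.10 V.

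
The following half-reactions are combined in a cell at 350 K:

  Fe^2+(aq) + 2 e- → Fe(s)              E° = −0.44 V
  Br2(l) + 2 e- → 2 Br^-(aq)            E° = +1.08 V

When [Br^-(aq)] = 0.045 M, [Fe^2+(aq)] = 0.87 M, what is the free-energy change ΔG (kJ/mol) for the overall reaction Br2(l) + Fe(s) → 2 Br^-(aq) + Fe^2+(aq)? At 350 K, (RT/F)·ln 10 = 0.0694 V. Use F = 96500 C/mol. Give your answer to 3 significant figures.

−312 kJ/mol

E°cell = +1.08 − (−0.44) = +1.52 V; the balanced reaction transfers n = 2 electrons.
The reaction quotient is [Br^-(aq)]^2·[Fe^2+(aq)] = 0.00176; by Nernst, E = +1.52 − (0.0694/2)(−2.754) = +1.6156 V.
Then ΔG = −nFE = −2 × 96500 × +1.6156 J/mol = −312 kJ/mol.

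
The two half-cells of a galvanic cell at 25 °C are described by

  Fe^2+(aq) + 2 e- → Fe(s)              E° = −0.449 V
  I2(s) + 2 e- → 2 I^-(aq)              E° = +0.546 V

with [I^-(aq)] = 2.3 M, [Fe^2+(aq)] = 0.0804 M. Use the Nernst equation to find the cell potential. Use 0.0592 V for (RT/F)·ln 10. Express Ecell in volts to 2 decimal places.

The I₂/I⁻ couple has the more positive E°, so it is the cathode; Fe²⁺/Fe is the anode.
E°cell = +0.546 − (−0.449) = +0.995 V, with n = 2 electrons transferred.
Balancing gives I2(s) + Fe(s) → 2 I^-(aq) + Fe^2+(aq); hence Q = [I^-(aq)]^2·[Fe^2+(aq)] = 0.425 (log Q = −0.371).
Applying E = E° − (RT ln10/nF)·log Q gives +0.995 − (0.0592/2)(−0.371) = +1.01 V.

+1.01 V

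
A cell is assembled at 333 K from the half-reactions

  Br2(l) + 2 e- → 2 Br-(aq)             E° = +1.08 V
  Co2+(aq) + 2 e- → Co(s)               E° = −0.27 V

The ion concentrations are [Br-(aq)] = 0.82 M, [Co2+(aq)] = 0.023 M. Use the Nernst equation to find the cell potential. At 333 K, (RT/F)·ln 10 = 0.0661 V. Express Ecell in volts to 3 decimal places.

Br₂/Br⁻ is reduced (cathode, E° = +1.08 V) and Co²⁺/Co is oxidized (anode).
E°cell = +1.08 − (−0.27) = +1.35 V, with n = 2 electrons transferred.
Balancing gives Br2(l) + Co(s) → 2 Br-(aq) + Co2+(aq); hence Q = [Br-(aq)]^2·[Co2+(aq)] = 0.0155 (log Q = −1.811).
By the Nernst equation, E = +1.35 − (0.0661/2)·(−1.811) = +1.410 V.

+1.410 V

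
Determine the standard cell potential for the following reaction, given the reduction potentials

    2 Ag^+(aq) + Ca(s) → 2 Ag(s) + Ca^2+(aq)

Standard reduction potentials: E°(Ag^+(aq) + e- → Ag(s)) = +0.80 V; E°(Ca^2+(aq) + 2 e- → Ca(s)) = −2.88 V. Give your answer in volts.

+3.68 V

Ag^+(aq) gains electrons, so the Ag⁺/Ag couple is the cathode; the Ca²⁺/Ca couple is the anode.
E°cell = E°(cathode) − E°(anode) = +0.80 − (−2.88) = +3.68 V.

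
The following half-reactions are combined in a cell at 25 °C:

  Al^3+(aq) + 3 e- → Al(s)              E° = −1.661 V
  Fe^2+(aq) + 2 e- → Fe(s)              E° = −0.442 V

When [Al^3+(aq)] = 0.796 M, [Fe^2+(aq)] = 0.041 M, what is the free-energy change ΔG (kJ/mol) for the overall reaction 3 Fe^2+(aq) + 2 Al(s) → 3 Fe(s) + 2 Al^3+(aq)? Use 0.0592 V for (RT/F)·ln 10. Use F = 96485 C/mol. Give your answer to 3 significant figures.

−683 kJ/mol

E°cell = −0.442 − (−1.661) = +1.219 V; the balanced reaction transfers n = 6 electrons.
The reaction quotient is [Al^3+(aq)]^2 / [Fe^2+(aq)]^3 = 9.19×10^3; by Nernst, E = +1.219 − (0.0592/6)(3.963) = +1.1799 V.
Finally ΔG = −nFE = −(6)(96485 C/mol)(+1.1799 V) = −683 kJ/mol.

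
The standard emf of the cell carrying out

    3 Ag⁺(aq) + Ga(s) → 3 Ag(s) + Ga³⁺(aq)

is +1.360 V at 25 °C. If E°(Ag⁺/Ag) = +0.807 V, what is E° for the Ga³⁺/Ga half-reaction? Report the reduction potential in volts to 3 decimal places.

In the reaction as written the Ag⁺/Ag couple is reduced (cathode) and Ga³⁺/Ga is oxidized (anode), so E°cell = E°(Ag⁺/Ag) − E°(Ga³⁺/Ga).
E°(Ga³⁺/Ga) = E°(cathode) − E°cell = +0.807 − (+1.360) = −0.553 V.

−0.553 V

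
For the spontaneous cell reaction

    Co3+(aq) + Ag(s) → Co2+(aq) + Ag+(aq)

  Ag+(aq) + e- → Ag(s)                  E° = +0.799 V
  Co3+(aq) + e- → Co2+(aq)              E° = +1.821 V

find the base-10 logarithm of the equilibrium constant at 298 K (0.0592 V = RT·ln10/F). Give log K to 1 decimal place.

The Co³⁺/Co²⁺ couple is reduced (cathode); E°cell = +1.821 − (+0.799) = +1.022 V with n = 1.
At equilibrium E = 0, so log K = nE°cell / 0.0592 = (1)(+1.022) / 0.0592 = 17.3.

log K = 17.3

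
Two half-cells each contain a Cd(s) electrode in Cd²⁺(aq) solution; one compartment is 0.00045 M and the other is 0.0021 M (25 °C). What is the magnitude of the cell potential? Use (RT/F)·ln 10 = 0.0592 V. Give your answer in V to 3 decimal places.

0.020 V

For a concentration cell E°cell = 0, since both electrodes use the same couple.
The compartment with the higher Cd²⁺(aq) concentration (0.0021 M) acts as the cathode; ions are reduced there and produced at the dilute (0.00045 M) anode.
With n = 2, Ecell = −(0.0592/2)·log([dilute]/[conc]) = −(0.0592/2)·log(0.00045/0.0021) = +0.020 V.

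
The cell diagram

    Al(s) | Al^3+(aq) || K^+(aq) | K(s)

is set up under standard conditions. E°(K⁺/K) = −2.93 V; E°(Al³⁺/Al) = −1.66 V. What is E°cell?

By convention the left-hand electrode in cell notation is the anode (oxidation) and the right-hand electrode is the cathode (reduction).
E°cell = E°(right) − E°(left) = −2.93 − (−1.66) = −1.27 V.
The negative sign shows that, as written, the cell would require an external voltage to drive the reaction.

−1.27 V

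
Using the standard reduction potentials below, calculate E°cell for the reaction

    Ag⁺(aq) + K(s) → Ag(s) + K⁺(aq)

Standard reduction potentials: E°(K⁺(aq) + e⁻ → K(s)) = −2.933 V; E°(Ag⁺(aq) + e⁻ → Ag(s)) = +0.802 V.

Ag⁺(aq) gains electrons, so the Ag⁺/Ag couple is the cathode; the K⁺/K couple is the anode.
E°cell = E°(cathode) − E°(anode) = +0.802 − (−2.933) = +3.735 V.

+3.735 V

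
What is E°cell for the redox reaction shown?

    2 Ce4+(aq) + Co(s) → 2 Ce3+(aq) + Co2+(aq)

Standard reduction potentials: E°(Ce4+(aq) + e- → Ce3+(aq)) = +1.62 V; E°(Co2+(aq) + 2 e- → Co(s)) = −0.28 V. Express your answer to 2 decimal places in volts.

Ce4+(aq) gains electrons, so the Ce⁴⁺/Ce³⁺ couple is the cathode; the Co²⁺/Co couple is the anode.
E°cell = E°(cathode) − E°(anode) = +1.62 − (−0.28) = +1.90 V.
The positive value indicates the reaction is spontaneous as written.

+1.90 V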